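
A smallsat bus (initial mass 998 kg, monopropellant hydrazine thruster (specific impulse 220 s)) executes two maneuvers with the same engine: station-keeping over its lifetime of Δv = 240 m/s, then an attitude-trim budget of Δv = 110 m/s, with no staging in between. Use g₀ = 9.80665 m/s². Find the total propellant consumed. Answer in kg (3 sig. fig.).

v_e = Isp · g₀ = 220 × 9.80665 = 2157.5 m/s.
After the first burn: m = 998 × exp(−240/2157.5) = 998 × 0.89472 = 892.931 kg.
After the second burn: m = 892.931 × exp(−110/2157.5) = 892.931 × 0.95029 = 848.543 kg.
Total propellant = m₀ − m_final = 998 − 848.543 = 149.457 kg.

total propellant consumed ≈ 149 kg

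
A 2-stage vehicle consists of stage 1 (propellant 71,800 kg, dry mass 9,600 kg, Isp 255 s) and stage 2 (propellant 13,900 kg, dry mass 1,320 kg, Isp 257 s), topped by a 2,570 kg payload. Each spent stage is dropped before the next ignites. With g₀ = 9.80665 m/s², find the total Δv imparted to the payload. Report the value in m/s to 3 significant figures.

Δv ≈ 7050 m/s

Ignition mass of stage 1 = 71,800+9,600 + 13,900+1,320 + 2,570 = 99,190 kg.
Stage 1: m₀ = 99,190 kg, m_f = 99,190 − 71,800 = 27,390 kg; Δv = 255×9.80665×ln(3.621) = 2500.7×1.2869 ≈ 3218 m/s.
Stage 2: m₀ = 17,790 kg, m_f = 17,790 − 13,900 = 3,890 kg; Δv = 257×9.80665×ln(4.573) = 2520.3×1.5202 ≈ 3831 m/s.
Total Δv = 3218 + 3831 = 7049 m/s.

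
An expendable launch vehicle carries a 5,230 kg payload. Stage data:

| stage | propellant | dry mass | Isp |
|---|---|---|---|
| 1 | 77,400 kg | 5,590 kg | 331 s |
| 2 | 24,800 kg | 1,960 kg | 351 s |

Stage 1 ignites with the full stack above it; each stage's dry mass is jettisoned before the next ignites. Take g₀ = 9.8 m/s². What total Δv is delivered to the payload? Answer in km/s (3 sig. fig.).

Δv ≈ 8.76 km/s

Ignition mass of stage 1 = 77,400+5,590 + 24,800+1,960 + 5,230 = 114,980 kg.
Stage 1: m₀ = 114,980 kg, m_f = 114,980 − 77,400 = 37,580 kg; Δv = 331×9.8×ln(3.06) = 3243.8×1.1183 ≈ 3627 m/s.
Stage 2: m₀ = 31,990 kg, m_f = 31,990 − 24,800 = 7,190 kg; Δv = 351×9.8×ln(4.449) = 3439.8×1.4927 ≈ 5135 m/s.
Total Δv = 3627 + 5135 = 8762 m/s.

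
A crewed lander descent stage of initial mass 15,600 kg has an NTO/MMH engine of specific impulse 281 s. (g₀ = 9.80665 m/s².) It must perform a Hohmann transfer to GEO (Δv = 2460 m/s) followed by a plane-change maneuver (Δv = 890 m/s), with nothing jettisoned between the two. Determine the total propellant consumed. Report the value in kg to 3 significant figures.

total propellant consumed ≈ 11000 kg

v_e = Isp · g₀ = 281 × 9.80665 = 2755.7 m/s.
After the first burn: m = 15600 × exp(−2460/2755.7) = 15600 × 0.40955 = 6,388.98 kg.
After the second burn: m = 6,388.98 × exp(−890/2755.7) = 6,388.98 × 0.72400 = 4,625.62 kg.
Total propellant = m₀ − m_final = 15600 − 4,625.62 = 10,974.38 kg.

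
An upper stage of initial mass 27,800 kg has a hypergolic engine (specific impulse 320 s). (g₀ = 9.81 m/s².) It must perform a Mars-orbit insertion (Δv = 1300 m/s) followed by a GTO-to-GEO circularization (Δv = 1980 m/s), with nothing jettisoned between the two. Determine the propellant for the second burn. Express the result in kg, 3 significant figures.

propellant for the second burn ≈ 8600 kg

v_e = Isp · g₀ = 320 × 9.81 = 3139.2 m/s.
After the first burn: m = 27800 × exp(−1300/3139.2) = 27800 × 0.66092 = 18,373.6 kg.
After the second burn: m = 18,373.6 × exp(−1980/3139.2) = 18,373.6 × 0.53220 = 9,778.43 kg.
Second-burn propellant = 18,373.6 − 9,778.43 = 8,595.17 kg.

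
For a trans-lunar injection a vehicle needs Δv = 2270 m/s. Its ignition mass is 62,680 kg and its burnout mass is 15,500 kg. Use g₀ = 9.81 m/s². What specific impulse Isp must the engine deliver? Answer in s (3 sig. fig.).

ln(m₀/m_f) = ln(62680/15500) = ln(4.044) = 1.3972.
v_e = Δv / ln(m₀/m_f) = 2270 / 1.3972 = 1624.7 m/s.
Isp = v_e / g₀ = 1624.7 / 9.81 = 165.6 s.

Isp ≈ 166 s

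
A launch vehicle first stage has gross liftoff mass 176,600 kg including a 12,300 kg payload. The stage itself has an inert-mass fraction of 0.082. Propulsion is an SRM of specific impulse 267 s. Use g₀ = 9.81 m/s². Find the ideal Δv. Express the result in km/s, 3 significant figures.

Δv ≈ 5.04 km/s

Stage wet mass = m₀ − payload = 176,600 − 12,300 = 164,300 kg.
Stage dry mass = ε × stage wet mass = 0.082 × 164,300 = 13,472.6 kg.
Burnout mass m_f = stage dry + payload = 13,472.6 + 12,300 = 25,772.6 kg.
v_e = Isp · g₀ = 267 × 9.81 = 2619.3 m/s.
Δv = v_e · ln(176,600/25,772.6) = 2619.3 × ln(6.852) = 2619.3 × 1.9246 ≈ 5041 m/s.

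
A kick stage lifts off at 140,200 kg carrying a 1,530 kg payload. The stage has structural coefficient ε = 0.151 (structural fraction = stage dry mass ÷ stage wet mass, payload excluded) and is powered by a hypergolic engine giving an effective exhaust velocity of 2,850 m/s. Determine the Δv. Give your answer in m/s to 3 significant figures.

Δv ≈ 5220 m/s

Stage wet mass = m₀ − payload = 140,200 − 1,530 = 138,670 kg.
Stage dry mass = ε × stage wet mass = 0.151 × 138,670 = 20,939.2 kg.
Burnout mass m_f = stage dry + payload = 20,939.2 + 1,530 = 22,469.2 kg.
Δv = v_e · ln(140,200/22,469.2) = 2850.0 × ln(6.24) = 2850.0 × 1.8309 ≈ 5218 m/s.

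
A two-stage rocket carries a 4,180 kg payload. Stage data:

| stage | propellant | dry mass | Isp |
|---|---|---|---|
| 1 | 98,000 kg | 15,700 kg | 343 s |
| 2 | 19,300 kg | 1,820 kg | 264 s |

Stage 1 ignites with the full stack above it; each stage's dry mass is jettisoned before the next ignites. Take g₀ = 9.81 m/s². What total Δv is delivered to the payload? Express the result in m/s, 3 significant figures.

Δv ≈ 7840 m/s

Ignition mass of stage 1 = 98,000+15,700 + 19,300+1,820 + 4,180 = 139,000 kg.
Stage 1: m₀ = 139,000 kg, m_f = 139,000 − 98,000 = 41,000 kg; Δv = 343×9.81×ln(3.39) = 3364.8×1.2209 ≈ 4108 m/s.
Stage 2: m₀ = 25,300 kg, m_f = 25,300 − 19,300 = 6,000 kg; Δv = 264×9.81×ln(4.217) = 2589.8×1.4390 ≈ 3727 m/s.
Total Δv = 4108 + 3727 = 7835 m/s.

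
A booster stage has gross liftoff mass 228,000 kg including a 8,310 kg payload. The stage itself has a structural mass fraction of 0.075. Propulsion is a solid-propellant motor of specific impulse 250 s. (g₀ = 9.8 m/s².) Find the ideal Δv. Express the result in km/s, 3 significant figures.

Stage wet mass = m₀ − payload = 228,000 − 8,310 = 219,690 kg.
Stage dry mass = ε × stage wet mass = 0.075 × 219,690 = 16,476.8 kg.
Burnout mass m_f = stage dry + payload = 16,476.8 + 8,310 = 24,786.8 kg.
v_e = Isp · g₀ = 250 × 9.8 = 2450.0 m/s.
Δv = v_e · ln(228,000/24,786.8) = 2450.0 × ln(9.198) = 2450.0 × 2.2190 ≈ 5437 m/s.

Δv ≈ 5.44 km/s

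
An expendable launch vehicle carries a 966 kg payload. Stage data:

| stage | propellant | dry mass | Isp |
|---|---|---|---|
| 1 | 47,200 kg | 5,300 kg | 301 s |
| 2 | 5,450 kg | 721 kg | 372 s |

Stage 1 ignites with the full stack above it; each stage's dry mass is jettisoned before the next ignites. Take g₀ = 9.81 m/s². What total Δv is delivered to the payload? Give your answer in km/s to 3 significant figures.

Δv ≈ 9.89 km/s

Ignition mass of stage 1 = 47,200+5,300 + 5,450+721 + 966 = 59,637 kg.
Stage 1: m₀ = 59,637 kg, m_f = 59,637 − 47,200 = 12,437 kg; Δv = 301×9.81×ln(4.795) = 2952.8×1.5676 ≈ 4629 m/s.
Stage 2: m₀ = 7,137 kg, m_f = 7,137 − 5,450 = 1,687 kg; Δv = 372×9.81×ln(4.231) = 3649.3×1.4423 ≈ 5264 m/s.
Total Δv = 4629 + 5264 = 9893 m/s.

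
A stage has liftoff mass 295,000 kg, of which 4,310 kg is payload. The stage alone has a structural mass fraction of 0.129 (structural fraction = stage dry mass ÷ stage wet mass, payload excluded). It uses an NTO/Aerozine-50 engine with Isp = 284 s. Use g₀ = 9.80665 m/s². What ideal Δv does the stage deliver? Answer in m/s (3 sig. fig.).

Δv ≈ 5440 m/s

Stage wet mass = m₀ − payload = 295,000 − 4,310 = 290,690 kg.
Stage dry mass = ε × stage wet mass = 0.129 × 290,690 = 37,499 kg.
Burnout mass m_f = stage dry + payload = 37,499 + 4,310 = 41,809 kg.
v_e = Isp · g₀ = 284 × 9.80665 = 2785.1 m/s.
By the Tsiolkovsky rocket equation, Δv = v_e · ln(295,000/41,809) = 2785.1 × ln(7.056) = 2785.1 × 1.9539 ≈ 5442 m/s.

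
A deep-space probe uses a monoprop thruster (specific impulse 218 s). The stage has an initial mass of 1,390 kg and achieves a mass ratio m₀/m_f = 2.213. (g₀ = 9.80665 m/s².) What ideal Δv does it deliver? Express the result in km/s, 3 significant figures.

v_e = Isp · g₀ = 218 × 9.80665 = 2137.8 m/s.
Using Δv = v_e ln(m₀/m_f): Δv = v_e · ln(2.213) = 2137.8 × 0.7943 ≈ 1698.2 m/s.

Δv ≈ 1.70 km/s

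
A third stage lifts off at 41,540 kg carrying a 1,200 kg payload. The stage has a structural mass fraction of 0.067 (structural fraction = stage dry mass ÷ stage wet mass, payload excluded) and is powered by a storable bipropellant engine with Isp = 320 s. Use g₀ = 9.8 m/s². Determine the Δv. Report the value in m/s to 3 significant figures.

Δv ≈ 7420 m/s

Stage wet mass = m₀ − payload = 41,540 − 1,200 = 40,340 kg.
Stage dry mass = ε × stage wet mass = 0.067 × 40,340 = 2,702.78 kg.
Burnout mass m_f = stage dry + payload = 2,702.78 + 1,200 = 3,902.78 kg.
v_e = Isp · g₀ = 320 × 9.8 = 3136.0 m/s.
Δv = v_e · ln(41,540/3,902.78) = 3136.0 × ln(10.64) = 3136.0 × 2.3650 ≈ 7417 m/s.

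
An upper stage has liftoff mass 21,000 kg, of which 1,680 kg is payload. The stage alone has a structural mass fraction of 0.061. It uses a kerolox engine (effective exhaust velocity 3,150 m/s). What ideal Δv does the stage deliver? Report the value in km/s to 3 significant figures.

Δv ≈ 6.28 km/s

Stage wet mass = m₀ − payload = 21,000 − 1,680 = 19,320 kg.
Stage dry mass = ε × stage wet mass = 0.061 × 19,320 = 1,178.52 kg.
Burnout mass m_f = stage dry + payload = 1,178.52 + 1,680 = 2,858.52 kg.
By the Tsiolkovsky rocket equation, Δv = v_e · ln(21,000/2,858.52) = 3150.0 × ln(7.346) = 3150.0 × 1.9942 ≈ 6282 m/s.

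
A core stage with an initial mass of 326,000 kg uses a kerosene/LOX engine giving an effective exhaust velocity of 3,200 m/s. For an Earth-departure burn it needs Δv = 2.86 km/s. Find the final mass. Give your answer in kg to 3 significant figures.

m₀/m_f = exp(Δv / v_e) = exp(2860 / 3200.0) = exp(0.8938) = 2.4443.
m_f = m₀ / 2.4443 = 326,000 / 2.4443 = 133,372 kg.

final mass ≈ 133000 kg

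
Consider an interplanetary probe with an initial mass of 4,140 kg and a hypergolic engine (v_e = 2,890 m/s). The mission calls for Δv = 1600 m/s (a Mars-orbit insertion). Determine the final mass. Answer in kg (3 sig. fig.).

final mass ≈ 2380 kg

Rocket equation: m₀/m_f = exp(Δv / v_e) = exp(1600 / 2890.0) = exp(0.5536) = 1.7396.
m_f = m₀ / 1.7396 = 4,140 / 1.7396 = 2,379.86 kg.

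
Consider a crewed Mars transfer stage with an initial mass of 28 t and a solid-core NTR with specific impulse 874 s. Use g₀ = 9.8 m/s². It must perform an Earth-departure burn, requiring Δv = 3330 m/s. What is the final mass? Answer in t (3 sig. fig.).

v_e = Isp · g₀ = 874 × 9.8 = 8565.2 m/s.
m₀/m_f = exp(Δv / v_e) = exp(3330 / 8565.2) = exp(0.3888) = 1.4752.
m_f = m₀ / 1.4752 = 28 / 1.4752 = 18.9805 t.

final mass ≈ 19.0 t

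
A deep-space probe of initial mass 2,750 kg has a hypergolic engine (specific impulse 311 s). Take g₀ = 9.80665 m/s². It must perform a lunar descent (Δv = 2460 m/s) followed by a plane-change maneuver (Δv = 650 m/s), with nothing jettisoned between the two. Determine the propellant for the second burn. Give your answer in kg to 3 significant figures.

propellant for the second burn ≈ 236 kg

v_e = Isp · g₀ = 311 × 9.80665 = 3049.9 m/s.
After the first burn: m = 2750 × exp(−2460/3049.9) = 2750 × 0.44638 = 1,227.55 kg.
After the second burn: m = 1,227.55 × exp(−650/3049.9) = 1,227.55 × 0.80806 = 991.934 kg.
Second-burn propellant = 1,227.55 − 991.934 = 235.616 kg.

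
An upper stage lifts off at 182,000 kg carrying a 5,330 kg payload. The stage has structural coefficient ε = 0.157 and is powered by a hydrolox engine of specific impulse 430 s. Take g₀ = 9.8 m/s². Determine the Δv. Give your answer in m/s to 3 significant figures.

Δv ≈ 7190 m/s

Stage wet mass = m₀ − payload = 182,000 − 5,330 = 176,670 kg.
Stage dry mass = ε × stage wet mass = 0.157 × 176,670 = 27,737.2 kg.
Burnout mass m_f = stage dry + payload = 27,737.2 + 5,330 = 33,067.2 kg.
v_e = Isp · g₀ = 430 × 9.8 = 4214.0 m/s.
Rocket equation: Δv = v_e · ln(182,000/33,067.2) = 4214.0 × ln(5.504) = 4214.0 × 1.7055 ≈ 7187 m/s.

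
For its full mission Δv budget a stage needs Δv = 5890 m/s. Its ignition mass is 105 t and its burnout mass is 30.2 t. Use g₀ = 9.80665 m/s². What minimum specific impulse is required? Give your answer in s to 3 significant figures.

ln(m₀/m_f) = ln(105000/30200) = ln(3.477) = 1.2461.
By the Tsiolkovsky rocket equation, v_e = Δv / ln(m₀/m_f) = 5890 / 1.2461 = 4726.7 m/s.
Isp = v_e / g₀ = 4726.7 / 9.80665 = 482.0 s.

Isp ≈ 482 s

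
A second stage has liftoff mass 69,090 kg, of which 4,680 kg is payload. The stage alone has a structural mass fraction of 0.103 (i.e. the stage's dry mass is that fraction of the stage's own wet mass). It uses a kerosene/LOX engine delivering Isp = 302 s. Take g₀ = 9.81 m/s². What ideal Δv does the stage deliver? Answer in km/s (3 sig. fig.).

Stage wet mass = m₀ − payload = 69,090 − 4,680 = 64,410 kg.
Stage dry mass = ε × stage wet mass = 0.103 × 64,410 = 6,634.23 kg.
Burnout mass m_f = stage dry + payload = 6,634.23 + 4,680 = 11,314.23 kg.
v_e = Isp · g₀ = 302 × 9.81 = 2962.6 m/s.
Rocket equation: Δv = v_e · ln(69,090/11,314.23) = 2962.6 × ln(6.106) = 2962.6 × 1.8093 ≈ 5360 m/s.

Δv ≈ 5.36 km/s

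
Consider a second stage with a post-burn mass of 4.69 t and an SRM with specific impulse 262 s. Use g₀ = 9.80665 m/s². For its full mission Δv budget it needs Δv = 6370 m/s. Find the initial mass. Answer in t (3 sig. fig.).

v_e = Isp · g₀ = 262 × 9.80665 = 2569.3 m/s.
By the Tsiolkovsky rocket equation, m₀/m_f = exp(Δv / v_e) = exp(6370 / 2569.3) = exp(2.4792) = 11.9321.
m₀ = m_f × 11.9321 = 4.69 × 11.9321 = 55.9615 t.

initial mass ≈ 56.0 t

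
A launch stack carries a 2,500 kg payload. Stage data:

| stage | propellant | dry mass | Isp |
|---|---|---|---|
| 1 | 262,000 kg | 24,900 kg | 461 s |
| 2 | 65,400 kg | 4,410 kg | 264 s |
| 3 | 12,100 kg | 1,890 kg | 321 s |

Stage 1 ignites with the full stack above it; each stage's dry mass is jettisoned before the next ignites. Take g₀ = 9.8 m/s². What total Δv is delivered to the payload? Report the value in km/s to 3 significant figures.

Δv ≈ 13.3 km/s

Ignition mass of stage 1 = 262,000+24,900 + 65,400+4,410 + 12,100+1,890 + 2,500 = 373,200 kg.
Stage 1: m₀ = 373,200 kg, m_f = 373,200 − 262,000 = 111,200 kg; Δv = 461×9.8×ln(3.356) = 4517.8×1.2108 ≈ 5470 m/s.
Stage 2: m₀ = 86,300 kg, m_f = 86,300 − 65,400 = 20,900 kg; Δv = 264×9.8×ln(4.129) = 2587.2×1.4181 ≈ 3669 m/s.
Stage 3: m₀ = 16,490 kg, m_f = 16,490 − 12,100 = 4,390 kg; Δv = 321×9.8×ln(3.756) = 3145.8×1.3234 ≈ 4163 m/s.
Total Δv = 5470 + 3669 + 4163 = 13302 m/s.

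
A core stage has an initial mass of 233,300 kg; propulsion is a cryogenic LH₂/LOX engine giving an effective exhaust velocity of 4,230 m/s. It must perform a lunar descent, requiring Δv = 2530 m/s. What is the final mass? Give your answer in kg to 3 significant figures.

Rocket equation: m₀/m_f = exp(Δv / v_e) = exp(2530 / 4230.0) = exp(0.5981) = 1.8187.
m_f = m₀ / 1.8187 = 233,300 / 1.8187 = 128,278 kg.

final mass ≈ 128000 kg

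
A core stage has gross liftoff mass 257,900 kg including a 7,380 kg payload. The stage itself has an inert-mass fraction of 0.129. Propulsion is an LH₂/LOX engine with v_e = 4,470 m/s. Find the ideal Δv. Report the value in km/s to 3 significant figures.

Stage wet mass = m₀ − payload = 257,900 − 7,380 = 250,520 kg.
Stage dry mass = ε × stage wet mass = 0.129 × 250,520 = 32,317.1 kg.
Burnout mass m_f = stage dry + payload = 32,317.1 + 7,380 = 39,697.1 kg.
Δv = v_e · ln(257,900/39,697.1) = 4470.0 × ln(6.497) = 4470.0 × 1.8713 ≈ 8365 m/s.

Δv ≈ 8.36 km/s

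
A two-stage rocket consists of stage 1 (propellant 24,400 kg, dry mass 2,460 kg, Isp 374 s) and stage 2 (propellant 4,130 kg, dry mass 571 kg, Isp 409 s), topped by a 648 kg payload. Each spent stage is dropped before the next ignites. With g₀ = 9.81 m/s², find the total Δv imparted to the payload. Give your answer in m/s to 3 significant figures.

Ignition mass of stage 1 = 24,400+2,460 + 4,130+571 + 648 = 32,209 kg.
Stage 1: m₀ = 32,209 kg, m_f = 32,209 − 24,400 = 7,809 kg; Δv = 374×9.81×ln(4.125) = 3668.9×1.4170 ≈ 5199 m/s.
Stage 2: m₀ = 5,349 kg, m_f = 5,349 − 4,130 = 1,219 kg; Δv = 409×9.81×ln(4.388) = 4012.3×1.4789 ≈ 5934 m/s.
Total Δv = 5199 + 5934 = 11133 m/s.

Δv ≈ 11100 m/s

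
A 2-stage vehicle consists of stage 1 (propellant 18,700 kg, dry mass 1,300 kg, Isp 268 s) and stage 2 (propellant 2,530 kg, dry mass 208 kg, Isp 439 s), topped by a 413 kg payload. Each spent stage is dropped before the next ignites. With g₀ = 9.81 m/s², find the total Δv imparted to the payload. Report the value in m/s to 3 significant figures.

Ignition mass of stage 1 = 18,700+1,300 + 2,530+208 + 413 = 23,151 kg.
Stage 1: m₀ = 23,151 kg, m_f = 23,151 − 18,700 = 4,451 kg; Δv = 268×9.81×ln(5.201) = 2629.1×1.6489 ≈ 4335 m/s.
Stage 2: m₀ = 3,151 kg, m_f = 3,151 − 2,530 = 621 kg; Δv = 439×9.81×ln(5.074) = 4306.6×1.6241 ≈ 6995 m/s.
Total Δv = 4335 + 6995 = 11330 m/s.

Δv ≈ 11300 m/s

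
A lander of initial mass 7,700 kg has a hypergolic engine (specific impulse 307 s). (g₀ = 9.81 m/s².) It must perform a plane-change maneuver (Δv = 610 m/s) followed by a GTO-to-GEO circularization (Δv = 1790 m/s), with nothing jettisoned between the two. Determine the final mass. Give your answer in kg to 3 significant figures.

final mass ≈ 3470 kg

v_e = Isp · g₀ = 307 × 9.81 = 3011.7 m/s.
After the first burn: m = 7700 × exp(−610/3011.7) = 7700 × 0.81665 = 6,288.21 kg.
After the second burn: m = 6,288.21 × exp(−1790/3011.7) = 6,288.21 × 0.55192 = 3,470.59 kg.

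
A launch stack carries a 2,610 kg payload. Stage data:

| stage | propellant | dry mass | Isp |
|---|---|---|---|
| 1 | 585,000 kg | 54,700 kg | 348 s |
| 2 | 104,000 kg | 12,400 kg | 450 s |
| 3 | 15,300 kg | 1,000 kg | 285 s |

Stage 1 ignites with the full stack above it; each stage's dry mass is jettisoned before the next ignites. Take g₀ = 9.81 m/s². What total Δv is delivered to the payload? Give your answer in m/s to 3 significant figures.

Ignition mass of stage 1 = 585,000+54,700 + 104,000+12,400 + 15,300+1,000 + 2,610 = 775,010 kg.
Stage 1: m₀ = 775,010 kg, m_f = 775,010 − 585,000 = 190,010 kg; Δv = 348×9.81×ln(4.079) = 3413.9×1.4058 ≈ 4799 m/s.
Stage 2: m₀ = 135,310 kg, m_f = 135,310 − 104,000 = 31,310 kg; Δv = 450×9.81×ln(4.322) = 4414.5×1.4636 ≈ 6461 m/s.
Stage 3: m₀ = 18,910 kg, m_f = 18,910 − 15,300 = 3,610 kg; Δv = 285×9.81×ln(5.238) = 2795.9×1.6560 ≈ 4630 m/s.
Total Δv = 4799 + 6461 + 4630 = 15890 m/s.

Δv ≈ 15900 m/s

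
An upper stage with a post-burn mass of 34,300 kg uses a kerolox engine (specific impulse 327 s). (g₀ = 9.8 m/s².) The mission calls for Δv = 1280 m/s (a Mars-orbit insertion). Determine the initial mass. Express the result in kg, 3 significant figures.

v_e = Isp · g₀ = 327 × 9.8 = 3204.6 m/s.
Using Δv = v_e ln(m₀/m_f): m₀/m_f = exp(Δv / v_e) = exp(1280 / 3204.6) = exp(0.3994) = 1.4910.
m₀ = m_f × 1.4910 = 34,300 × 1.4910 = 51,141.3 kg.

initial mass ≈ 51100 kg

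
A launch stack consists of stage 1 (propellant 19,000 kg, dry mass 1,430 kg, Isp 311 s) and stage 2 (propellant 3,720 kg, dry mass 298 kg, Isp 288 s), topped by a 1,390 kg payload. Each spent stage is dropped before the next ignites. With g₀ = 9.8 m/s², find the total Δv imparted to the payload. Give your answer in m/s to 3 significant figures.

Δv ≈ 7340 m/s

Ignition mass of stage 1 = 19,000+1,430 + 3,720+298 + 1,390 = 25,838 kg.
Stage 1: m₀ = 25,838 kg, m_f = 25,838 − 19,000 = 6,838 kg; Δv = 311×9.8×ln(3.779) = 3047.8×1.3294 ≈ 4052 m/s.
Stage 2: m₀ = 5,408 kg, m_f = 5,408 − 3,720 = 1,688 kg; Δv = 288×9.8×ln(3.204) = 2822.4×1.1643 ≈ 3286 m/s.
Total Δv = 4052 + 3286 = 7338 m/s.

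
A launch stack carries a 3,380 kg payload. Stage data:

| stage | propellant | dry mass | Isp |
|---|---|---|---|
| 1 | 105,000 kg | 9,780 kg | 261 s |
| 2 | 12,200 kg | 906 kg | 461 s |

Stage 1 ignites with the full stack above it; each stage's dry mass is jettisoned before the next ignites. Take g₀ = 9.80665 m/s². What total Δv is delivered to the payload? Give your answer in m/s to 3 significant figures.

Δv ≈ 10200 m/s

Ignition mass of stage 1 = 105,000+9,780 + 12,200+906 + 3,380 = 131,266 kg.
Stage 1: m₀ = 131,266 kg, m_f = 131,266 − 105,000 = 26,266 kg; Δv = 261×9.80665×ln(4.998) = 2559.5×1.6090 ≈ 4118 m/s.
Stage 2: m₀ = 16,486 kg, m_f = 16,486 − 12,200 = 4,286 kg; Δv = 461×9.80665×ln(3.846) = 4520.9×1.3472 ≈ 6090 m/s.
Total Δv = 4118 + 6090 = 10208 m/s.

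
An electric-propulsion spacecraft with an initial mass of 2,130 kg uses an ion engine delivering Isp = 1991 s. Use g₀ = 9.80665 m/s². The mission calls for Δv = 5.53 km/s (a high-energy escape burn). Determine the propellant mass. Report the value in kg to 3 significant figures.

v_e = Isp · g₀ = 1991 × 9.80665 = 19525.0 m/s.
Rocket equation: m₀/m_f = exp(Δv / v_e) = exp(5530 / 19525.0) = exp(0.2832) = 1.3274.
m_f = 2,130 / 1.3274 = 1,604.64 kg, so propellant = m₀ − m_f = 2,130 − 1,604.64 = 525.36 kg.

propellant mass ≈ 525 kg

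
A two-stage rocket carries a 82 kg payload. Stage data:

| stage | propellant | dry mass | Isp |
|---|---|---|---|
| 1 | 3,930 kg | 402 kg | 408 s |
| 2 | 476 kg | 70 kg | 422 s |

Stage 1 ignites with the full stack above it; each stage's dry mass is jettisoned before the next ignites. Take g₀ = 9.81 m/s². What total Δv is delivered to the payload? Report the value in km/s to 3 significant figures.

Ignition mass of stage 1 = 3,930+402 + 476+70 + 82 = 4,960 kg.
Stage 1: m₀ = 4,960 kg, m_f = 4,960 − 3,930 = 1,030 kg; Δv = 408×9.81×ln(4.816) = 4002.5×1.5718 ≈ 6291 m/s.
Stage 2: m₀ = 628 kg, m_f = 628 − 476 = 152 kg; Δv = 422×9.81×ln(4.132) = 4139.8×1.4187 ≈ 5873 m/s.
Total Δv = 6291 + 5873 = 12164 m/s.

Δv ≈ 12.2 km/s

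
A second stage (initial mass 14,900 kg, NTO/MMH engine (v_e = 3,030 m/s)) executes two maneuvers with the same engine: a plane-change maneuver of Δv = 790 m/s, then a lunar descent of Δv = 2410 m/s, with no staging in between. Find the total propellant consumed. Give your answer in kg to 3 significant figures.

After the first burn: m = 14900 × exp(−790/3030.0) = 14900 × 0.77049 = 11,480.3 kg.
After the second burn: m = 11,480.3 × exp(−2410/3030.0) = 11,480.3 × 0.45141 = 5,182.32 kg.
Total propellant = m₀ − m_final = 14900 − 5,182.32 = 9,717.68 kg.

total propellant consumed ≈ 9720 kg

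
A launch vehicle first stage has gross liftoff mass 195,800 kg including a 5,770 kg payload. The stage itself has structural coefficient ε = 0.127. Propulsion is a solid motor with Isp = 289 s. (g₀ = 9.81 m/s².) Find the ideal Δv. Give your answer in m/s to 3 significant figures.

Stage wet mass = m₀ − payload = 195,800 − 5,770 = 190,030 kg.
Stage dry mass = ε × stage wet mass = 0.127 × 190,030 = 24,133.8 kg.
Burnout mass m_f = stage dry + payload = 24,133.8 + 5,770 = 29,903.8 kg.
v_e = Isp · g₀ = 289 × 9.81 = 2835.1 m/s.
By the Tsiolkovsky rocket equation, Δv = v_e · ln(195,800/29,903.8) = 2835.1 × ln(6.548) = 2835.1 × 1.8791 ≈ 5327 m/s.

Δv ≈ 5330 m/s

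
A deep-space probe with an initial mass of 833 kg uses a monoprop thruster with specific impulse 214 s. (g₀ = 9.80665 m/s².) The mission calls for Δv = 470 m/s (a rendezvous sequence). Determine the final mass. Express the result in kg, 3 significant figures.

final mass ≈ 666 kg

v_e = Isp · g₀ = 214 × 9.80665 = 2098.6 m/s.
Using Δv = v_e ln(m₀/m_f): m₀/m_f = exp(Δv / v_e) = exp(470 / 2098.6) = exp(0.2240) = 1.2510.
m_f = m₀ / 1.2510 = 833 / 1.2510 = 665.867 kg.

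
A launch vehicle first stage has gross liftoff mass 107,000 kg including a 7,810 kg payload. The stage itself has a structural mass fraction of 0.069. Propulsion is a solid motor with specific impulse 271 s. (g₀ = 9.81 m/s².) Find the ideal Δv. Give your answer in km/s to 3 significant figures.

Δv ≈ 5.29 km/s

Stage wet mass = m₀ − payload = 107,000 − 7,810 = 99,190 kg.
Stage dry mass = ε × stage wet mass = 0.069 × 99,190 = 6,844.11 kg.
Burnout mass m_f = stage dry + payload = 6,844.11 + 7,810 = 14,654.11 kg.
v_e = Isp · g₀ = 271 × 9.81 = 2658.5 m/s.
Using Δv = v_e ln(m₀/m_f): Δv = v_e · ln(107,000/14,654.11) = 2658.5 × ln(7.302) = 2658.5 × 1.9881 ≈ 5285 m/s.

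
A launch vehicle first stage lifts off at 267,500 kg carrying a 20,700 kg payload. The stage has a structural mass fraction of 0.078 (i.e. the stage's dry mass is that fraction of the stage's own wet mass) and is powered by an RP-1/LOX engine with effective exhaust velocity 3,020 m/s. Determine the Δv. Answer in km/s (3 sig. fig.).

Stage wet mass = m₀ − payload = 267,500 − 20,700 = 246,800 kg.
Stage dry mass = ε × stage wet mass = 0.078 × 246,800 = 19,250.4 kg.
Burnout mass m_f = stage dry + payload = 19,250.4 + 20,700 = 39,950.4 kg.
Using Δv = v_e ln(m₀/m_f): Δv = v_e · ln(267,500/39,950.4) = 3020.0 × ln(6.696) = 3020.0 × 1.9015 ≈ 5742 m/s.

Δv ≈ 5.74 km/s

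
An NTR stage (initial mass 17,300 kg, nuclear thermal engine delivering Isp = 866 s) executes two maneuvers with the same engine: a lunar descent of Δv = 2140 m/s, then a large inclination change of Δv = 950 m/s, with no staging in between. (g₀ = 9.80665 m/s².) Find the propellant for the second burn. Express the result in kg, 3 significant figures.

v_e = Isp · g₀ = 866 × 9.80665 = 8492.6 m/s.
After the first burn: m = 17300 × exp(−2140/8492.6) = 17300 × 0.77726 = 13,446.6 kg.
After the second burn: m = 13,446.6 × exp(−950/8492.6) = 13,446.6 × 0.89417 = 12,023.5 kg.
Second-burn propellant = 13,446.6 − 12,023.5 = 1,423.1 kg.

propellant for the second burn ≈ 1420 kg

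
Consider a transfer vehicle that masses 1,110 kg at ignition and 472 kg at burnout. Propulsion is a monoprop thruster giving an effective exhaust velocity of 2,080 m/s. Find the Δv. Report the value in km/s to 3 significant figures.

Δv ≈ 1.78 km/s

Δv = v_e · ln(m₀/m_f) = 2080.0 × ln(2.352) = 2080.0 × 0.8551 ≈ 1778.7 m/s.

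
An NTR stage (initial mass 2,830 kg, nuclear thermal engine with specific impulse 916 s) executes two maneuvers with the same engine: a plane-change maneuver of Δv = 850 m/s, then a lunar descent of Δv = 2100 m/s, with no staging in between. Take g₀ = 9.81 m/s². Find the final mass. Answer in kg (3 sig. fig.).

v_e = Isp · g₀ = 916 × 9.81 = 8986.0 m/s.
After the first burn: m = 2830 × exp(−850/8986.0) = 2830 × 0.90974 = 2,574.56 kg.
After the second burn: m = 2,574.56 × exp(−2100/8986.0) = 2,574.56 × 0.79160 = 2,038.02 kg.

final mass ≈ 2040 kg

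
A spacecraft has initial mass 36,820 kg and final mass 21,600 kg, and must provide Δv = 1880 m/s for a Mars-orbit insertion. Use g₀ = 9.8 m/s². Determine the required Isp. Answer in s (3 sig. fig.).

ln(m₀/m_f) = ln(36820/21600) = ln(1.705) = 0.5333.
By the Tsiolkovsky rocket equation, v_e = Δv / ln(m₀/m_f) = 1880 / 0.5333 = 3524.9 m/s.
Isp = v_e / g₀ = 3524.9 / 9.8 = 359.7 s.

Isp ≈ 360 s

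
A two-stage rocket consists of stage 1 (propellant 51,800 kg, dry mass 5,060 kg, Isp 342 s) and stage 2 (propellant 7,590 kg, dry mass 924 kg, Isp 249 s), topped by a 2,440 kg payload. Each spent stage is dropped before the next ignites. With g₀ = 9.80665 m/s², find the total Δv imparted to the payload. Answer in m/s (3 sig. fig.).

Δv ≈ 7720 m/s

Ignition mass of stage 1 = 51,800+5,060 + 7,590+924 + 2,440 = 67,814 kg.
Stage 1: m₀ = 67,814 kg, m_f = 67,814 − 51,800 = 16,014 kg; Δv = 342×9.80665×ln(4.235) = 3353.9×1.4433 ≈ 4841 m/s.
Stage 2: m₀ = 10,954 kg, m_f = 10,954 − 7,590 = 3,364 kg; Δv = 249×9.80665×ln(3.256) = 2441.9×1.1806 ≈ 2883 m/s.
Total Δv = 4841 + 2883 = 7724 m/s.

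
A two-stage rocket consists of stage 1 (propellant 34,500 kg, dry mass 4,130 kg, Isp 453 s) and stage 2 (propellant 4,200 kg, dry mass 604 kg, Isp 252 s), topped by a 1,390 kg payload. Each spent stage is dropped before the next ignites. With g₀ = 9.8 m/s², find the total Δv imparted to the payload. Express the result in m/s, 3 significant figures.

Ignition mass of stage 1 = 34,500+4,130 + 4,200+604 + 1,390 = 44,824 kg.
Stage 1: m₀ = 44,824 kg, m_f = 44,824 − 34,500 = 10,324 kg; Δv = 453×9.8×ln(4.342) = 4439.4×1.4683 ≈ 6518 m/s.
Stage 2: m₀ = 6,194 kg, m_f = 6,194 − 4,200 = 1,994 kg; Δv = 252×9.8×ln(3.106) = 2469.6×1.1334 ≈ 2799 m/s.
Total Δv = 6518 + 2799 = 9317 m/s.

Δv ≈ 9320 m/s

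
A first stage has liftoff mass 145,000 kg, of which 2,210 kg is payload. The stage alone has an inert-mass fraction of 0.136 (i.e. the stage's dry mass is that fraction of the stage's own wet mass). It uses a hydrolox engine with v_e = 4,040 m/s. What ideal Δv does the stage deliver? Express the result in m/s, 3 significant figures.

Stage wet mass = m₀ − payload = 145,000 − 2,210 = 142,790 kg.
Stage dry mass = ε × stage wet mass = 0.136 × 142,790 = 19,419.4 kg.
Burnout mass m_f = stage dry + payload = 19,419.4 + 2,210 = 21,629.4 kg.
Rocket equation: Δv = v_e · ln(145,000/21,629.4) = 4040.0 × ln(6.704) = 4040.0 × 1.9027 ≈ 7687 m/s.

Δv ≈ 7690 m/s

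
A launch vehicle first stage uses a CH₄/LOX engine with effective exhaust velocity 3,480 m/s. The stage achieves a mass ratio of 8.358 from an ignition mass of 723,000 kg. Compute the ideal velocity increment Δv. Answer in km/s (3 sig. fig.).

Δv ≈ 7.39 km/s

Δv = v_e · ln(8.358) = 3480.0 × 2.1232 ≈ 7388.8 m/s.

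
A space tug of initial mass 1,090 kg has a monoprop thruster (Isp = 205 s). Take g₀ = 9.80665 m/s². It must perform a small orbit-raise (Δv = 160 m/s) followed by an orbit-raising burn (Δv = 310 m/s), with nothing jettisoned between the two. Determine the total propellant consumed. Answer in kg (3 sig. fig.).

total propellant consumed ≈ 227 kg

v_e = Isp · g₀ = 205 × 9.80665 = 2010.4 m/s.
After the first burn: m = 1090 × exp(−160/2010.4) = 1090 × 0.92350 = 1,006.62 kg.
After the second burn: m = 1,006.62 × exp(−310/2010.4) = 1,006.62 × 0.85710 = 862.774 kg.
Total propellant = m₀ − m_final = 1090 − 862.774 = 227.226 kg.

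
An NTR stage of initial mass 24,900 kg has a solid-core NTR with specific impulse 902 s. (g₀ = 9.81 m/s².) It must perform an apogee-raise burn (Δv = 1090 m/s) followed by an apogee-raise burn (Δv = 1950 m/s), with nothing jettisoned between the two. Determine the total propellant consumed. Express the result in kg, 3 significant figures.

v_e = Isp · g₀ = 902 × 9.81 = 8848.6 m/s.
After the first burn: m = 24900 × exp(−1090/8848.6) = 24900 × 0.88410 = 22,014.1 kg.
After the second burn: m = 22,014.1 × exp(−1950/8848.6) = 22,014.1 × 0.80222 = 17,660.2 kg.
Total propellant = m₀ − m_final = 24900 − 17,660.2 = 7,239.8 kg.

total propellant consumed ≈ 7240 kg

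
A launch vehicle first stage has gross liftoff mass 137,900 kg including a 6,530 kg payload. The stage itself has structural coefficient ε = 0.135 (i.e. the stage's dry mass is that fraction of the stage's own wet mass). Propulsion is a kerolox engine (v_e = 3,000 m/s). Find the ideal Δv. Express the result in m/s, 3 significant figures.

Δv ≈ 5210 m/s

Stage wet mass = m₀ − payload = 137,900 − 6,530 = 131,370 kg.
Stage dry mass = ε × stage wet mass = 0.135 × 131,370 = 17,735 kg.
Burnout mass m_f = stage dry + payload = 17,735 + 6,530 = 24,265 kg.
Rocket equation: Δv = v_e · ln(137,900/24,265) = 3000.0 × ln(5.683) = 3000.0 × 1.7375 ≈ 5212 m/s.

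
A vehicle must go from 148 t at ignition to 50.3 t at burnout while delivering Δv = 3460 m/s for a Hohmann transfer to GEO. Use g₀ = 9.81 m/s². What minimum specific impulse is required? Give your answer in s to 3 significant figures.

Isp ≈ 327 s

ln(m₀/m_f) = ln(148000/50300) = ln(2.942) = 1.0792.
v_e = Δv / ln(m₀/m_f) = 3460 / 1.0792 = 3206.1 m/s.
Isp = v_e / g₀ = 3206.1 / 9.81 = 326.8 s.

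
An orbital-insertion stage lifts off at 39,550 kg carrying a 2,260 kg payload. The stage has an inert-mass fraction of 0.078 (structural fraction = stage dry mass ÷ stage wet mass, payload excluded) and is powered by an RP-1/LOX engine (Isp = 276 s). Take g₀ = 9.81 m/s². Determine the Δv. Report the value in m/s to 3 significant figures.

Stage wet mass = m₀ − payload = 39,550 − 2,260 = 37,290 kg.
Stage dry mass = ε × stage wet mass = 0.078 × 37,290 = 2,908.62 kg.
Burnout mass m_f = stage dry + payload = 2,908.62 + 2,260 = 5,168.62 kg.
v_e = Isp · g₀ = 276 × 9.81 = 2707.6 m/s.
From the ideal rocket equation, Δv = v_e · ln(39,550/5,168.62) = 2707.6 × ln(7.652) = 2707.6 × 2.0350 ≈ 5510 m/s.

Δv ≈ 5510 m/s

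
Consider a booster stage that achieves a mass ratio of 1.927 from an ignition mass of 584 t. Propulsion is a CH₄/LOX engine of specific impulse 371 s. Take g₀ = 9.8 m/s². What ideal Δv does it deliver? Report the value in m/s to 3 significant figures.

v_e = Isp · g₀ = 371 × 9.8 = 3635.8 m/s.
Δv = v_e · ln(1.927) = 3635.8 × 0.6560 ≈ 2385.0 m/s.

Δv ≈ 2380 m/s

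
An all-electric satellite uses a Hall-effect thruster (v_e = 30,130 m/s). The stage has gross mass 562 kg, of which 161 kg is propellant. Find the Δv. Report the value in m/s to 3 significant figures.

Δv ≈ 10200 m/s

m_f = m₀ − m_prop = 562 − 161 = 401 kg.
Rocket equation: Δv = v_e · ln(m₀/m_f) = 30130.0 × ln(1.401) = 30130.0 × 0.3375 ≈ 10170.1 m/s.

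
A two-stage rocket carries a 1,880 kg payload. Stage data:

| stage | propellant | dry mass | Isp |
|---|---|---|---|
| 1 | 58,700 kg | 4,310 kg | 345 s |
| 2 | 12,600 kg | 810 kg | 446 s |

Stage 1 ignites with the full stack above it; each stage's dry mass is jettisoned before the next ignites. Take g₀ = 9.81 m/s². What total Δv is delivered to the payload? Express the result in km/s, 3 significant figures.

Ignition mass of stage 1 = 58,700+4,310 + 12,600+810 + 1,880 = 78,300 kg.
Stage 1: m₀ = 78,300 kg, m_f = 78,300 − 58,700 = 19,600 kg; Δv = 345×9.81×ln(3.995) = 3384.5×1.3850 ≈ 4688 m/s.
Stage 2: m₀ = 15,290 kg, m_f = 15,290 − 12,600 = 2,690 kg; Δv = 446×9.81×ln(5.684) = 4375.3×1.7377 ≈ 7603 m/s.
Total Δv = 4688 + 7603 = 12291 m/s.

Δv ≈ 12.3 km/s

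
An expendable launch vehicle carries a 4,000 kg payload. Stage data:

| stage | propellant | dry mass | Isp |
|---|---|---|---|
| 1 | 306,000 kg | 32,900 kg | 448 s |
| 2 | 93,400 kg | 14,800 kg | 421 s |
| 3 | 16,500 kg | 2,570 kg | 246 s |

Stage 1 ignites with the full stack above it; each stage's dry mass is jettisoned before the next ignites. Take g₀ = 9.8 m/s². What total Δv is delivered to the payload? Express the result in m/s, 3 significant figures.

Δv ≈ 12800 m/s

Ignition mass of stage 1 = 306,000+32,900 + 93,400+14,800 + 16,500+2,570 + 4,000 = 470,170 kg.
Stage 1: m₀ = 470,170 kg, m_f = 470,170 − 306,000 = 164,170 kg; Δv = 448×9.8×ln(2.864) = 4390.4×1.0522 ≈ 4620 m/s.
Stage 2: m₀ = 131,270 kg, m_f = 131,270 − 93,400 = 37,870 kg; Δv = 421×9.8×ln(3.466) = 4125.8×1.2431 ≈ 5129 m/s.
Stage 3: m₀ = 23,070 kg, m_f = 23,070 − 16,500 = 6,570 kg; Δv = 246×9.8×ln(3.511) = 2410.8×1.2560 ≈ 3028 m/s.
Total Δv = 4620 + 5129 + 3028 = 12777 m/s.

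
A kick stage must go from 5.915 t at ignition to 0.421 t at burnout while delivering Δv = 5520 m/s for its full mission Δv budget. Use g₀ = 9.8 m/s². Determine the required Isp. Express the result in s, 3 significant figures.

Isp ≈ 213 s

ln(m₀/m_f) = ln(5915/421) = ln(14.05) = 2.6426.
By the Tsiolkovsky rocket equation, v_e = Δv / ln(m₀/m_f) = 5520 / 2.6426 = 2088.8 m/s.
Isp = v_e / g₀ = 2088.8 / 9.8 = 213.1 s.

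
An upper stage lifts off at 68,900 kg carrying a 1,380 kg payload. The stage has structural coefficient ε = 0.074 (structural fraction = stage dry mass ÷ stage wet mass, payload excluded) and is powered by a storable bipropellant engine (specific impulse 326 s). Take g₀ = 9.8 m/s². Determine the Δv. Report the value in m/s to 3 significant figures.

Stage wet mass = m₀ − payload = 68,900 − 1,380 = 67,520 kg.
Stage dry mass = ε × stage wet mass = 0.074 × 67,520 = 4,996.48 kg.
Burnout mass m_f = stage dry + payload = 4,996.48 + 1,380 = 6,376.48 kg.
v_e = Isp · g₀ = 326 × 9.8 = 3194.8 m/s.
From the ideal rocket equation, Δv = v_e · ln(68,900/6,376.48) = 3194.8 × ln(10.81) = 3194.8 × 2.3800 ≈ 7604 m/s.

Δv ≈ 7600 m/s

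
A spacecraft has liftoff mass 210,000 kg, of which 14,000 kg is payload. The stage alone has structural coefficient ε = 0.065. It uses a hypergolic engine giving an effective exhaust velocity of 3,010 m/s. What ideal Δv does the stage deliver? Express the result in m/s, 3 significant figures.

Δv ≈ 6200 m/s

Stage wet mass = m₀ − payload = 210,000 − 14,000 = 196,000 kg.
Stage dry mass = ε × stage wet mass = 0.065 × 196,000 = 12,740 kg.
Burnout mass m_f = stage dry + payload = 12,740 + 14,000 = 26,740 kg.
By the Tsiolkovsky rocket equation, Δv = v_e · ln(210,000/26,740) = 3010.0 × ln(7.853) = 3010.0 × 2.0609 ≈ 6203 m/s.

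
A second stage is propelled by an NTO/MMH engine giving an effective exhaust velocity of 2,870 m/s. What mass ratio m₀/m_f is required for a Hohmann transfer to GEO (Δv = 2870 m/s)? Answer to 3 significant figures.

mass ratio ≈ 2.72

Using Δv = v_e ln(m₀/m_f): m₀/m_f = exp(Δv / v_e) = exp(2870 / 2870.0) = exp(1.0000) = 2.7183.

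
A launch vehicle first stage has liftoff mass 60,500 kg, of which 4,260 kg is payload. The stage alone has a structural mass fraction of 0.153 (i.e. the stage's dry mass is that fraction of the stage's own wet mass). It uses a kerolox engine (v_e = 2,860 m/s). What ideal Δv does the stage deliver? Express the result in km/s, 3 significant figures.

Δv ≈ 4.43 km/s

Stage wet mass = m₀ − payload = 60,500 − 4,260 = 56,240 kg.
Stage dry mass = ε × stage wet mass = 0.153 × 56,240 = 8,604.72 kg.
Burnout mass m_f = stage dry + payload = 8,604.72 + 4,260 = 12,864.72 kg.
By the Tsiolkovsky rocket equation, Δv = v_e · ln(60,500/12,864.72) = 2860.0 × ln(4.703) = 2860.0 × 1.5482 ≈ 4428 m/s.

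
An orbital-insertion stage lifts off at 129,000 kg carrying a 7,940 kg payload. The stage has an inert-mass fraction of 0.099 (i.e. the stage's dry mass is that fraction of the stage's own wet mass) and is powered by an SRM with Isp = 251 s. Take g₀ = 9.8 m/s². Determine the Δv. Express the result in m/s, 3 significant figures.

Δv ≈ 4590 m/s

Stage wet mass = m₀ − payload = 129,000 − 7,940 = 121,060 kg.
Stage dry mass = ε × stage wet mass = 0.099 × 121,060 = 11,984.9 kg.
Burnout mass m_f = stage dry + payload = 11,984.9 + 7,940 = 19,924.9 kg.
v_e = Isp · g₀ = 251 × 9.8 = 2459.8 m/s.
Rocket equation: Δv = v_e · ln(129,000/19,924.9) = 2459.8 × ln(6.474) = 2459.8 × 1.8678 ≈ 4595 m/s.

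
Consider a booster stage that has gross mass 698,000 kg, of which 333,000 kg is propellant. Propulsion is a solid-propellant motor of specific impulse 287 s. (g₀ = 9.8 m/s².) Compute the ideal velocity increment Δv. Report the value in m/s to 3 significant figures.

Δv ≈ 1820 m/s

v_e = Isp · g₀ = 287 × 9.8 = 2812.6 m/s.
m_f = m₀ − m_prop = 698,000 − 333,000 = 365,000 kg.
From the ideal rocket equation, Δv = v_e · ln(m₀/m_f) = 2812.6 × ln(1.912) = 2812.6 × 0.6483 ≈ 1823.5 m/s.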